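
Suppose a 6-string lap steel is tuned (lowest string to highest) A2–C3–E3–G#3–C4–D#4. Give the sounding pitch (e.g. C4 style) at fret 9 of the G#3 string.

G#3 is MIDI 56. Adding 9 gives 65, which is F4.

F4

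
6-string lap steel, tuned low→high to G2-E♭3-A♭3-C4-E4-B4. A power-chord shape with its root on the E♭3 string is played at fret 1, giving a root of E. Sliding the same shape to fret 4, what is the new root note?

G

Moving from fret 1 to fret 4 shifts the root by 3 semitones.
E up 3 semitones is G.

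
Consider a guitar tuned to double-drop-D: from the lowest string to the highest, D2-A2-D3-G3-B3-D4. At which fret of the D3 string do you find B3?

B3 is 9 semitones above the open D3 (D–D#–E–F–F#–G–G#–A–A#–B), so it sits at fret 9.

9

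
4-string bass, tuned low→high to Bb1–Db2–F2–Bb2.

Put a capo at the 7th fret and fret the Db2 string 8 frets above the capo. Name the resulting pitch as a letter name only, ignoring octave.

E

The capo raises the open Db2 by 7 semitones to Ab2; fretting 8 more gives Db2 + 7 + 8 = Db2 + 15 semitones, landing on E.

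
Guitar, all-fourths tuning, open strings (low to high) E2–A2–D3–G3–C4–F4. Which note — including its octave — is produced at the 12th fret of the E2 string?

E3

E2 is MIDI 40. Adding 12 gives 52, which is E3.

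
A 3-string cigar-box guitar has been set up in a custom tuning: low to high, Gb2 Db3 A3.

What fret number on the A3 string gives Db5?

16

Db5 is 16 semitones above the open A3 (A–Bb–B–C–…–B–C–Db), so it sits at fret 16.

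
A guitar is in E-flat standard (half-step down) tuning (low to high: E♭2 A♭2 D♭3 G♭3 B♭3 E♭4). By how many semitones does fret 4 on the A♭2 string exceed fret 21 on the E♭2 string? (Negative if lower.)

-12 semitones

A♭2 at fret 4 → C3 (MIDI 48); E♭2 at fret 21 → C4 (MIDI 60).
48 − 60 = -12, so the two pitches are 12 semitones apart.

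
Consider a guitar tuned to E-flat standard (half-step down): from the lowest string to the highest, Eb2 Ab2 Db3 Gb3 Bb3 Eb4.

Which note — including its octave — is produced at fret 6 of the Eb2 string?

A2

The open Eb2 string plus 6 semitones: Eb–E–F–Gb–G–Ab–A.
No B→C boundary is crossed, so the octave stays at 2.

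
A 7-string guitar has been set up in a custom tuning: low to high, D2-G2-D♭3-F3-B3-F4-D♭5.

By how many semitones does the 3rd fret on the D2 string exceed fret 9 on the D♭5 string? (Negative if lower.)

D2 at fret 3 → F2 (MIDI 41); D♭5 at fret 9 → B♭5 (MIDI 82).
41 − 82 = -41, so the two pitches are 41 semitones apart.

-41 semitones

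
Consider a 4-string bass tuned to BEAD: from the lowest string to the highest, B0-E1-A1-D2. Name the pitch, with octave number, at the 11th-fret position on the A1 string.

The open A1 string plus 11 semitones: A–A#–B–C–…–F#–G–G#.
The walk passes from B into C once, so the octave number goes from 1 to 2.
(Equivalently spelled A♭2.)

G♯2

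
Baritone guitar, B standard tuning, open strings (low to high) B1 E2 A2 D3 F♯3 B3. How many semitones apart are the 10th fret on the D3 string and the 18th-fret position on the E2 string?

D3 at fret 10 → C4 (MIDI 60); E2 at fret 18 → A♯3 (MIDI 58).
60 − 58 = 2, so the two pitches are 2 semitones apart, with C4 the higher.

2 semitones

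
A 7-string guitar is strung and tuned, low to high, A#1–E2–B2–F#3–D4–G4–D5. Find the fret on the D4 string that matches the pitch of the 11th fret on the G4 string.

Fret 11 on G4 is MIDI 67 + 11 = 78 (F#5). On the D4 string (open MIDI 62), that pitch is 78 − 62 = fret 16.

16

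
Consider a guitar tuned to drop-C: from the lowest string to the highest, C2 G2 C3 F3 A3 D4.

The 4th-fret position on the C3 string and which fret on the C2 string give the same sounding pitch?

Fret 4 on C3 is MIDI 48 + 4 = 52 (E3). On the C2 string (open MIDI 36), that pitch is 52 − 36 = fret 16.

16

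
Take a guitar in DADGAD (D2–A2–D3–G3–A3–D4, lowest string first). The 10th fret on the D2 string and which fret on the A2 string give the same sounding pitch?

3

Fret 10 on D2 is MIDI 38 + 10 = 48 (C3). On the A2 string (open MIDI 45), that pitch is 48 − 45 = fret 3.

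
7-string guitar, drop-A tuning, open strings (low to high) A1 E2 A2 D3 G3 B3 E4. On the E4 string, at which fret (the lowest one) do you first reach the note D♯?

11

From E4, count semitones up the chromatic scale until reaching D♯: E–F–F#–G–…–C#–D–D# — 11 steps.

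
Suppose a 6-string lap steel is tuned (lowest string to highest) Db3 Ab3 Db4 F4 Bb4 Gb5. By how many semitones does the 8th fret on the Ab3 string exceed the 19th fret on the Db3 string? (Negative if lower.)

-4 semitones

Ab3 at fret 8 → E4 (MIDI 64); Db3 at fret 19 → Ab4 (MIDI 68).
64 − 68 = -4, so the two pitches are 4 semitones apart.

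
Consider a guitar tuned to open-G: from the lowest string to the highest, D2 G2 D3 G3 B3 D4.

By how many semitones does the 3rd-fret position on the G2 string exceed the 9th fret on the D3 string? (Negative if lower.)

G2 at fret 3 → A#2 (MIDI 46); D3 at fret 9 → B3 (MIDI 59).
46 − 59 = -13, so the two pitches are 13 semitones apart.

-13 semitones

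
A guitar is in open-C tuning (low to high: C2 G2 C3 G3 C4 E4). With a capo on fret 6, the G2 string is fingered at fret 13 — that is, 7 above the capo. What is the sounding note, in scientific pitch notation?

G#3

The capo raises the open G2 by 6 semitones to C#3; fretting 7 more gives G2 + 6 + 7 = G2 + 13 semitones = G#3.
(Also written Ab.)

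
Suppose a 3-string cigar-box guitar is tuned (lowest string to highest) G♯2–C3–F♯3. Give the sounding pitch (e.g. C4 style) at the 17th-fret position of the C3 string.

C3 is MIDI 48. Adding 17 gives 65, which is F4.

F4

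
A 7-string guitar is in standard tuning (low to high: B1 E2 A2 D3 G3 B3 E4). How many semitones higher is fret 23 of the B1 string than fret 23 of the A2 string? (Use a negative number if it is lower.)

-10 semitones

B1 at fret 23 → A#3 (MIDI 58); A2 at fret 23 → G#4 (MIDI 68).
58 − 68 = -10, so the two pitches are 10 semitones apart.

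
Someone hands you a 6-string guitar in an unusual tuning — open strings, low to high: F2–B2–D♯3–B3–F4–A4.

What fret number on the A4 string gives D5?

D5 is 5 semitones above the open A4 (A–A#–B–C–C#–D), so it sits at fret 5.

5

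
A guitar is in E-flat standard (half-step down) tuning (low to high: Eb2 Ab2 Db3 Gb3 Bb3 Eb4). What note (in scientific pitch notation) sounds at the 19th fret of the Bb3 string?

The open Bb3 string plus 19 semitones: Bb–B–C–Db–…–Eb–E–F.
The walk passes from B into C 2 times, so the octave number goes from 3 to 5.

F5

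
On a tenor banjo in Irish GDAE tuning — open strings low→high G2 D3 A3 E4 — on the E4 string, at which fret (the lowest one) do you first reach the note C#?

From E4, count semitones up the chromatic scale until reaching C#: E–F–F#–G–G#–A–A#–B–C–C# — 9 steps.

9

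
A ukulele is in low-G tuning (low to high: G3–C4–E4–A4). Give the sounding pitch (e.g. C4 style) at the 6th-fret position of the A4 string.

D#5

The open A4 string plus 6 semitones: A–A#–B–C–C#–D–D#.
The walk passes from B into C once, so the octave number goes from 4 to 5.
(Equivalently spelled Eb5.)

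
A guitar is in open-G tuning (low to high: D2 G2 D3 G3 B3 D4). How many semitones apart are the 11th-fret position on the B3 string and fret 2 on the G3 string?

13 semitones

B3 at fret 11 → A#4 (MIDI 70); G3 at fret 2 → A3 (MIDI 57).
70 − 57 = 13, so the two pitches are 13 semitones apart, with A#4 the higher.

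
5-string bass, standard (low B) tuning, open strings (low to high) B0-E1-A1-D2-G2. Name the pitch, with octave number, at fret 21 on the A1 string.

The open A1 string plus 21 semitones: A–A#–B–C–…–E–F–F#.
The walk passes from B into C 2 times, so the octave number goes from 1 to 3.

F#3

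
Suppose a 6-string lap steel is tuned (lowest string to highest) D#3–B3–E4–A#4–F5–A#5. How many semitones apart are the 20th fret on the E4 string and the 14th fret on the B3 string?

11 semitones

E4 at fret 20 → C6 (MIDI 84); B3 at fret 14 → C#5 (MIDI 73).
84 − 73 = 11, so the two pitches are 11 semitones apart, with C6 the higher.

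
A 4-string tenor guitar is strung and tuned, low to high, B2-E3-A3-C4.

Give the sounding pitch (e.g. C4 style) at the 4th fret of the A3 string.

Db4

A3 is MIDI 57. Adding 4 gives 61, which is Db4.
(Equivalently spelled C#4.)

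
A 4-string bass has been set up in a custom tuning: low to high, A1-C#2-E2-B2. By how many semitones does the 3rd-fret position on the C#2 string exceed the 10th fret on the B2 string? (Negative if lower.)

-17 semitones

C#2 at fret 3 → E2 (MIDI 40); B2 at fret 10 → A3 (MIDI 57).
40 − 57 = -17, so the two pitches are 17 semitones apart.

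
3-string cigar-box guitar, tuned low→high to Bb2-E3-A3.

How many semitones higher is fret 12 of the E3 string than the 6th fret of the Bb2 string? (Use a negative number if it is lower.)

12 semitones

E3 at fret 12 → E4 (MIDI 64); Bb2 at fret 6 → E3 (MIDI 52).
64 − 52 = 12, so the two pitches are 12 semitones apart.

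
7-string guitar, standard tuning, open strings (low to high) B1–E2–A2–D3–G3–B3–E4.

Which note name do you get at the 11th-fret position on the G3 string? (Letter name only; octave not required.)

F♯

G3 is MIDI 55. Adding 11 gives 66; 66 mod 12 = 6, i.e. F♯.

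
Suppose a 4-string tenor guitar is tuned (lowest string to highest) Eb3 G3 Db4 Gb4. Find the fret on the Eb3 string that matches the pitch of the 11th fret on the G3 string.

15

G3 at fret 11 is G3 + 11 semitones = Gb4.
The open Eb3 string is 4 semitones below the open G3, so the same pitch on the Eb3 string lies at fret 11 + 4 = 15.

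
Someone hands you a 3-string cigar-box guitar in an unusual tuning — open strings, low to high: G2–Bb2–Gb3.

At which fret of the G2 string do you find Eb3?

Eb3 is 8 semitones above the open G2 (G–Ab–A–Bb–B–C–Db–D–Eb), so it sits at fret 8.

8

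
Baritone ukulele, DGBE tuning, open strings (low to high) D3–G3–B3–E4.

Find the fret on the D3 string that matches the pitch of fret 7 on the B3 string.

16

Fret 7 on B3 is MIDI 59 + 7 = 66 (F#4). On the D3 string (open MIDI 50), that pitch is 66 − 50 = fret 16.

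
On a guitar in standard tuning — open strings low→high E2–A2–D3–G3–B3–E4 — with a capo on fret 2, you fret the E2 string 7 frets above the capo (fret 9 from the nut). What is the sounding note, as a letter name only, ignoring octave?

C♯

The capo raises the open E2 by 2 semitones to F♯2; fretting 7 more gives E2 + 2 + 7 = E2 + 9 semitones, landing on C♯.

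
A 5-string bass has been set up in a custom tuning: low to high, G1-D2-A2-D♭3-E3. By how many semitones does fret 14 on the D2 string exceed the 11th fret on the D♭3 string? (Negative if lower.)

D2 at fret 14 → E3 (MIDI 52); D♭3 at fret 11 → C4 (MIDI 60).
52 − 60 = -8, so the two pitches are 8 semitones apart.

-8 semitones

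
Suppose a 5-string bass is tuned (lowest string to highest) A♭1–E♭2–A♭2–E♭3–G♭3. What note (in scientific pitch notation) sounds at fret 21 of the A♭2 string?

F4

The open A♭2 string plus 21 semitones: Ab–A–Bb–B–…–Eb–E–F.
The walk passes from B into C 2 times, so the octave number goes from 2 to 4.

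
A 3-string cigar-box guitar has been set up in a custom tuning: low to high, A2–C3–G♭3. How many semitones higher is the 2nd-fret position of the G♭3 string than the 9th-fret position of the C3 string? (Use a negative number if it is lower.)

G♭3 at fret 2 → A♭3 (MIDI 56); C3 at fret 9 → A3 (MIDI 57).
56 − 57 = -1, so the two pitches are 1 semitone apart.

-1 semitone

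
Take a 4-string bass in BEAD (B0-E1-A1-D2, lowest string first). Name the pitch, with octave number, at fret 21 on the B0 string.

Each fret is one semitone, so B0 + 21 = G♯2.
(Equivalently spelled A♭2.)

G♯2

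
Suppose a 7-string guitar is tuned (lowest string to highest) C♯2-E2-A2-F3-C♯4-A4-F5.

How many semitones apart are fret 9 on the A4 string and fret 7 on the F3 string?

A4 at fret 9 → F♯5 (MIDI 78); F3 at fret 7 → C4 (MIDI 60).
78 − 60 = 18, so the two pitches are 18 semitones apart, with F♯5 the higher.

18 semitones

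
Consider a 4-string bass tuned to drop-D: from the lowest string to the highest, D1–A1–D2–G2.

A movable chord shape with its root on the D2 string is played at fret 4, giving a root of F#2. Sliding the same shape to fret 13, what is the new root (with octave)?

Moving from fret 4 to fret 13 shifts the root by 9 semitones.
F#2 up 9 semitones is D#3.

D#3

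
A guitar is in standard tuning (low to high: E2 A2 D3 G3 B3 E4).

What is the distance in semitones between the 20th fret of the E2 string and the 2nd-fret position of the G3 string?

E2 at fret 20 → C4 (MIDI 60); G3 at fret 2 → A3 (MIDI 57).
60 − 57 = 3, so the two pitches are 3 semitones apart, with C4 the higher.

3 semitones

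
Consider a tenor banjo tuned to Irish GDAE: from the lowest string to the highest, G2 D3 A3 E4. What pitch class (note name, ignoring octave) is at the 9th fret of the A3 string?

F#

The open A3 string plus 9 semitones: A–A#–B–C–C#–D–D#–E–F–F#.
(Equivalently spelled Gb.)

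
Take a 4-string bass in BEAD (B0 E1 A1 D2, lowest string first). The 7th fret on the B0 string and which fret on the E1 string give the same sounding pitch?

B0 at fret 7 is B0 + 7 semitones = F#1.
The open E1 string is 5 semitones above the open B0, so the same pitch on the E1 string lies at fret 7 − 5 = 2.

2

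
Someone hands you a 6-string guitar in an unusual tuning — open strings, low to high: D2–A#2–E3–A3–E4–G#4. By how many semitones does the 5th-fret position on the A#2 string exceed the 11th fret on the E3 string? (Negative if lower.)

-12 semitones

A#2 at fret 5 → D#3 (MIDI 51); E3 at fret 11 → D#4 (MIDI 63).
51 − 63 = -12, so the two pitches are 12 semitones apart.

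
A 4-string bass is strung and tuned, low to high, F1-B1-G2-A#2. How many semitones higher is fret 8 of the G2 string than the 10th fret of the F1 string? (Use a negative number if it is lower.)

G2 at fret 8 → D#3 (MIDI 51); F1 at fret 10 → D#2 (MIDI 39).
51 − 39 = 12, so the two pitches are 12 semitones apart.

12 semitones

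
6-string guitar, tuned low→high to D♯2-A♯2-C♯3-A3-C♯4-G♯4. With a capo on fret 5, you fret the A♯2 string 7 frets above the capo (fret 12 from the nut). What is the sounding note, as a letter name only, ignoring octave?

The capo raises the open A♯2 by 5 semitones to D♯3; fretting 7 more gives A♯2 + 5 + 7 = A♯2 + 12 semitones, landing on A♯.
(Also written B♭.)

A♯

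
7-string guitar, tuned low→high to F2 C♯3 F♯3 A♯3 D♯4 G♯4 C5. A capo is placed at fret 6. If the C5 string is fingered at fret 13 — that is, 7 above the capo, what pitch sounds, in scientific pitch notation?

The capo raises the open C5 by 6 semitones to F♯5; fretting 7 more gives C5 + 6 + 7 = C5 + 13 semitones = C♯6.

C♯6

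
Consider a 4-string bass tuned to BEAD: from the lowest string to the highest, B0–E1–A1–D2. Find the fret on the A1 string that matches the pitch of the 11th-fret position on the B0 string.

1

B0 at fret 11 is B0 + 11 semitones = A♯1.
The open A1 string is 10 semitones above the open B0, so the same pitch on the A1 string lies at fret 11 − 10 = 1.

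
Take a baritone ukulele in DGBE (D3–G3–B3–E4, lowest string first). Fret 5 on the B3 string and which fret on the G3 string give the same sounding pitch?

9

Fret 5 on B3 is MIDI 59 + 5 = 64 (E4). On the G3 string (open MIDI 55), that pitch is 64 − 55 = fret 9.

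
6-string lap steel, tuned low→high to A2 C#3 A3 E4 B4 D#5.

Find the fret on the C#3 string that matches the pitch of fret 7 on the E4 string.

22

Fret 7 on E4 is MIDI 64 + 7 = 71 (B4). On the C#3 string (open MIDI 49), that pitch is 71 − 49 = fret 22.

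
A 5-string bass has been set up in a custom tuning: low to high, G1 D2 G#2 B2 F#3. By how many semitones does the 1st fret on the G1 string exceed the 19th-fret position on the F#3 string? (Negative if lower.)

-41 semitones

G1 at fret 1 → G#1 (MIDI 32); F#3 at fret 19 → C#5 (MIDI 73).
32 − 73 = -41, so the two pitches are 41 semitones apart.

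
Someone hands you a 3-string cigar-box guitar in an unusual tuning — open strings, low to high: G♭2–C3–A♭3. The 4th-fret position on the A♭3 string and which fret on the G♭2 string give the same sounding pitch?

A♭3 at fret 4 is A♭3 + 4 semitones = C4.
The open G♭2 string is 14 semitones below the open A♭3, so the same pitch on the G♭2 string lies at fret 4 + 14 = 18.

18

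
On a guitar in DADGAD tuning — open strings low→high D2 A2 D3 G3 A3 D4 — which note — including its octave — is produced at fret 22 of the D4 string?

C6

D4 is MIDI 62. Adding 22 gives 84, which is C6.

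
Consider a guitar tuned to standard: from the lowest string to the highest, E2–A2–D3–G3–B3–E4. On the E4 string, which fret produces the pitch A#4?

A#4 is 6 semitones above the open E4 (E–F–F#–G–G#–A–A#), so it sits at fret 6.

6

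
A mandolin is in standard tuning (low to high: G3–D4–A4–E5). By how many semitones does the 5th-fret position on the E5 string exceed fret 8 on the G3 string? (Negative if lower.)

E5 at fret 5 → A5 (MIDI 81); G3 at fret 8 → D#4 (MIDI 63).
81 − 63 = 18, so the two pitches are 18 semitones apart.

18 semitones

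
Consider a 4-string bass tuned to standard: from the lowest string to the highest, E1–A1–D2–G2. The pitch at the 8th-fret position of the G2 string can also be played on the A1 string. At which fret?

18

Fret 8 on G2 is MIDI 43 + 8 = 51 (D#3). On the A1 string (open MIDI 33), that pitch is 51 − 33 = fret 18.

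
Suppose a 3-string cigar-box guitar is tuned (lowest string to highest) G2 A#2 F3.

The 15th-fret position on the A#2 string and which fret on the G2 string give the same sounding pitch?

A#2 at fret 15 is A#2 + 15 semitones = C#4.
The open G2 string is 3 semitones below the open A#2, so the same pitch on the G2 string lies at fret 15 + 3 = 18.

18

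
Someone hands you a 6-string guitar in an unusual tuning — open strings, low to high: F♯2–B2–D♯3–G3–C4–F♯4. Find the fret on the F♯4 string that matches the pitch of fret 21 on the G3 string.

G3 at fret 21 is G3 + 21 semitones = E5.
The open F♯4 string is 11 semitones above the open G3, so the same pitch on the F♯4 string lies at fret 21 − 11 = 10.

10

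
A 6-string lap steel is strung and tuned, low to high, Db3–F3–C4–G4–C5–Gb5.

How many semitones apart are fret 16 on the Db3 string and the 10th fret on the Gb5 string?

23 semitones

Db3 at fret 16 → F4 (MIDI 65); Gb5 at fret 10 → E6 (MIDI 88).
65 − 88 = -23, so the two pitches are 23 semitones apart, with E6 the higher.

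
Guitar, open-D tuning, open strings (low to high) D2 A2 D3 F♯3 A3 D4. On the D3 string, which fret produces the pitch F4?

F4 is 15 semitones above the open D3 (D–D#–E–F–…–D#–E–F), so it sits at fret 15.

15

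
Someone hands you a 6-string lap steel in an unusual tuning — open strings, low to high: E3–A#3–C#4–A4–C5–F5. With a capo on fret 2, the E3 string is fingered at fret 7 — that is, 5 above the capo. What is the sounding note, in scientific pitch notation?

B3

The capo raises the open E3 by 2 semitones to F#3; fretting 5 more gives E3 + 2 + 5 = E3 + 7 semitones = B3.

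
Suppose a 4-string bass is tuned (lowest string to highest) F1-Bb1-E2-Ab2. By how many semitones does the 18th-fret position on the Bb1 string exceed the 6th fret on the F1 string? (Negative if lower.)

17 semitones

Bb1 at fret 18 → E3 (MIDI 52); F1 at fret 6 → B1 (MIDI 35).
52 − 35 = 17, so the two pitches are 17 semitones apart.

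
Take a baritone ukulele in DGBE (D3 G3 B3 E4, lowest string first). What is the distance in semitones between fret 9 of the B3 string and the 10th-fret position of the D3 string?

8 semitones

B3 at fret 9 → G#4 (MIDI 68); D3 at fret 10 → C4 (MIDI 60).
68 − 60 = 8, so the two pitches are 8 semitones apart, with G#4 the higher.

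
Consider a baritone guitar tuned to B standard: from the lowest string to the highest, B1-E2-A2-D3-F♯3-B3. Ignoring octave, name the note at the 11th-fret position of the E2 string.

D♯

Each fret is one semitone, so E2 + 11 = D♯.
(Equivalently spelled E♭.)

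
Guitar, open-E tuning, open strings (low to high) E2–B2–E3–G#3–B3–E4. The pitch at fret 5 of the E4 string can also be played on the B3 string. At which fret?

Fret 5 on E4 is MIDI 64 + 5 = 69 (A4). On the B3 string (open MIDI 59), that pitch is 69 − 59 = fret 10.

10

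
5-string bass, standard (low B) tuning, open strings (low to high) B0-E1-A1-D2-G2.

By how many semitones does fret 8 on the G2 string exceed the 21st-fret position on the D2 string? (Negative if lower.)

-8 semitones

G2 at fret 8 → D#3 (MIDI 51); D2 at fret 21 → B3 (MIDI 59).
51 − 59 = -8, so the two pitches are 8 semitones apart.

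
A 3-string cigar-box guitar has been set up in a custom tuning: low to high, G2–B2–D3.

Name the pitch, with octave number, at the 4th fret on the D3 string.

Each fret is one semitone, so D3 + 4 = F♯3.
(Equivalently spelled G♭3.)

F♯3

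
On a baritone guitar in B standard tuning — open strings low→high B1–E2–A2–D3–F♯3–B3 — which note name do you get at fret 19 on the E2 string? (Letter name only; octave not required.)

B

Each fret is one semitone, so E2 + 19 = B.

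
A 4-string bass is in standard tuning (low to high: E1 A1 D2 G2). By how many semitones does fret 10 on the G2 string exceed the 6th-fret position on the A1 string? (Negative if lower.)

G2 at fret 10 → F3 (MIDI 53); A1 at fret 6 → D#2 (MIDI 39).
53 − 39 = 14, so the two pitches are 14 semitones apart.

14 semitones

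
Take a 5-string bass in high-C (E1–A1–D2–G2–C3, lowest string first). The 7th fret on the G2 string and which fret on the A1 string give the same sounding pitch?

Fret 7 on G2 is MIDI 43 + 7 = 50 (D3). On the A1 string (open MIDI 33), that pitch is 50 − 33 = fret 17.

17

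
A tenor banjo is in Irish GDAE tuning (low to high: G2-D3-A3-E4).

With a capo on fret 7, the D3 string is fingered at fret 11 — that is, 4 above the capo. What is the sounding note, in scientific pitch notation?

The capo raises the open D3 by 7 semitones to A3; fretting 4 more gives D3 + 7 + 4 = D3 + 11 semitones = C♯4.
(Also written D♭.)

C♯4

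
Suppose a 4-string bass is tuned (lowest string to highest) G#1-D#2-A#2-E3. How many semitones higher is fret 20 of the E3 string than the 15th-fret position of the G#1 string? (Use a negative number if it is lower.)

25 semitones

E3 at fret 20 → C5 (MIDI 72); G#1 at fret 15 → B2 (MIDI 47).
72 − 47 = 25, so the two pitches are 25 semitones apart.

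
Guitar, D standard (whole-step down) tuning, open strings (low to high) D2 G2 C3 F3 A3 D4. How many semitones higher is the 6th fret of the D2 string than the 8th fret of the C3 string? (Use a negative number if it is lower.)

-12 semitones

D2 at fret 6 → G#2 (MIDI 44); C3 at fret 8 → G#3 (MIDI 56).
44 − 56 = -12, so the two pitches are 12 semitones apart.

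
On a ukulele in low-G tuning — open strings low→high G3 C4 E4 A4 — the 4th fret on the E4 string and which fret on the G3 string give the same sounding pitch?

E4 at fret 4 is E4 + 4 semitones = G#4.
The open G3 string is 9 semitones below the open E4, so the same pitch on the G3 string lies at fret 4 + 9 = 13.

13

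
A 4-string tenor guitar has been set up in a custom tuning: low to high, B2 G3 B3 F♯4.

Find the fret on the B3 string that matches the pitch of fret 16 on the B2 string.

B2 at fret 16 is B2 + 16 semitones = D♯4.
The open B3 string is 12 semitones above the open B2, so the same pitch on the B3 string lies at fret 16 − 12 = 4.

4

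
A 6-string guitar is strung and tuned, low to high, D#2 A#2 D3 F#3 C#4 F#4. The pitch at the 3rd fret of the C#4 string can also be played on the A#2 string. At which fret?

C#4 at fret 3 is C#4 + 3 semitones = E4.
The open A#2 string is 15 semitones below the open C#4, so the same pitch on the A#2 string lies at fret 3 + 15 = 18.

18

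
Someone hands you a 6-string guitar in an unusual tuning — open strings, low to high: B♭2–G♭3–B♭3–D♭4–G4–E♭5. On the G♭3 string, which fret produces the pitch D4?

D4 is 8 semitones above the open G♭3 (Gb–G–Ab–A–Bb–B–C–Db–D), so it sits at fret 8.

8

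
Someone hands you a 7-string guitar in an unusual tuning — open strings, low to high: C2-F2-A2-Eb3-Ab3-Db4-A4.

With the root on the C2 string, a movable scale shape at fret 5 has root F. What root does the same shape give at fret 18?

Moving from fret 5 to fret 18 shifts the root by 13 semitones.
F up 13 semitones is Gb.

Gb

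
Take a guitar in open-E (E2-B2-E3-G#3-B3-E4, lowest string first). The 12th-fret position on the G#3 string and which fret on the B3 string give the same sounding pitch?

9

G#3 at fret 12 is G#3 + 12 semitones = G#4.
The open B3 string is 3 semitones above the open G#3, so the same pitch on the B3 string lies at fret 12 − 3 = 9.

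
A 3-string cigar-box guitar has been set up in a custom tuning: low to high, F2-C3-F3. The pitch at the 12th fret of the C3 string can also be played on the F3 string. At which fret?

C3 at fret 12 is C3 + 12 semitones = C4.
The open F3 string is 5 semitones above the open C3, so the same pitch on the F3 string lies at fret 12 − 5 = 7.

7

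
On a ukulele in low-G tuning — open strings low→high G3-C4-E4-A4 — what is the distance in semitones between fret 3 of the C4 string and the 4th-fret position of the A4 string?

10 semitones

C4 at fret 3 → D#4 (MIDI 63); A4 at fret 4 → C#5 (MIDI 73).
63 − 73 = -10, so the two pitches are 10 semitones apart, with C#5 the higher.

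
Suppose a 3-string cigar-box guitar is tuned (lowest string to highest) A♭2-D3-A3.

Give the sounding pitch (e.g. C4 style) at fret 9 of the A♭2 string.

F3

The open A♭2 string plus 9 semitones: Ab–A–Bb–B–C–Db–D–Eb–E–F.
The walk passes from B into C once, so the octave number goes from 2 to 3.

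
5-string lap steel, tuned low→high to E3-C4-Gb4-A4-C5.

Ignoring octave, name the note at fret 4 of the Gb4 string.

Bb

The open Gb4 string plus 4 semitones: Gb–G–Ab–A–Bb.
(Equivalently spelled A#.)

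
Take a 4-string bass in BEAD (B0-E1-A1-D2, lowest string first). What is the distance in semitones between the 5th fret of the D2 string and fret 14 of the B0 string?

6 semitones

D2 at fret 5 → G2 (MIDI 43); B0 at fret 14 → C♯2 (MIDI 37).
43 − 37 = 6, so the two pitches are 6 semitones apart, with G2 the higher.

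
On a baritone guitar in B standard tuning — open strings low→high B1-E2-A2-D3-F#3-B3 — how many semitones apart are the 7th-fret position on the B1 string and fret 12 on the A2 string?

15 semitones

B1 at fret 7 → F#2 (MIDI 42); A2 at fret 12 → A3 (MIDI 57).
42 − 57 = -15, so the two pitches are 15 semitones apart, with A3 the higher.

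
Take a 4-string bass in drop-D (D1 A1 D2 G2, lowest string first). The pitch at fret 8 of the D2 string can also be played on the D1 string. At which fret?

20

Fret 8 on D2 is MIDI 38 + 8 = 46 (A#2). On the D1 string (open MIDI 26), that pitch is 46 − 26 = fret 20.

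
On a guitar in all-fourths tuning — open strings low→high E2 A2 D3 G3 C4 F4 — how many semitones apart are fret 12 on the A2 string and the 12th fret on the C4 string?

15 semitones

A2 at fret 12 → A3 (MIDI 57); C4 at fret 12 → C5 (MIDI 72).
57 − 72 = -15, so the two pitches are 15 semitones apart, with C5 the higher.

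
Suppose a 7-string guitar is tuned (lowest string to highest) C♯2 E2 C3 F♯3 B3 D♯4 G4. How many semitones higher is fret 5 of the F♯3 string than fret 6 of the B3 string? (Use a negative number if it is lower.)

-6 semitones

F♯3 at fret 5 → B3 (MIDI 59); B3 at fret 6 → F4 (MIDI 65).
59 − 65 = -6, so the two pitches are 6 semitones apart.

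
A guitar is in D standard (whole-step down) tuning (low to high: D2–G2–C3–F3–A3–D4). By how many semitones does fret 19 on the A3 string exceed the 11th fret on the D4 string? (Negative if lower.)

A3 at fret 19 → E5 (MIDI 76); D4 at fret 11 → C#5 (MIDI 73).
76 − 73 = 3, so the two pitches are 3 semitones apart.

3 semitones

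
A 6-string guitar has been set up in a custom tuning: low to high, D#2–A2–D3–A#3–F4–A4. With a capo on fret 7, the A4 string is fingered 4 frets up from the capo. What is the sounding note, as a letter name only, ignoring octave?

The capo raises the open A4 by 7 semitones to E5; fretting 4 more gives A4 + 7 + 4 = A4 + 11 semitones, landing on G#.
(Also written Ab.)

G#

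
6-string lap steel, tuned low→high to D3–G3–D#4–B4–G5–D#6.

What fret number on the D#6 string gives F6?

F6 is 2 semitones above the open D#6 (D#–E–F), so it sits at fret 2.

2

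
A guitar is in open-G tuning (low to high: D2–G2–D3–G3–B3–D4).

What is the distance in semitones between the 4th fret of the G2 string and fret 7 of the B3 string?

G2 at fret 4 → B2 (MIDI 47); B3 at fret 7 → F#4 (MIDI 66).
47 − 66 = -19, so the two pitches are 19 semitones apart, with F#4 the higher.

19 semitones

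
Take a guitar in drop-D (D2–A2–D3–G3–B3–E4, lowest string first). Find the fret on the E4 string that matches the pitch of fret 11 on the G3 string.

2

G3 at fret 11 is G3 + 11 semitones = F#4.
The open E4 string is 9 semitones above the open G3, so the same pitch on the E4 string lies at fret 11 − 9 = 2.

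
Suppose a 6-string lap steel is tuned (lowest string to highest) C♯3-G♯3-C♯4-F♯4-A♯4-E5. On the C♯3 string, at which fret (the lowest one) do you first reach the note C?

11

From C♯3, count semitones up the chromatic scale until reaching C: C#–D–D#–E–…–A#–B–C — 11 steps.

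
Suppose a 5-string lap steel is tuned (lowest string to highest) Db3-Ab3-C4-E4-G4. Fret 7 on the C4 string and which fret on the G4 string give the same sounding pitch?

0

Fret 7 on C4 is MIDI 60 + 7 = 67 (G4). On the G4 string (open MIDI 67), that pitch is 67 − 67 = fret 0.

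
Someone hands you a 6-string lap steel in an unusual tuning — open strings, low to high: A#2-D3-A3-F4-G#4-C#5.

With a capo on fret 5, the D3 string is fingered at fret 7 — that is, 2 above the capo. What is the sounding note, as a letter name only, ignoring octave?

The capo raises the open D3 by 5 semitones to G3; fretting 2 more gives D3 + 5 + 2 = D3 + 7 semitones, landing on A.

A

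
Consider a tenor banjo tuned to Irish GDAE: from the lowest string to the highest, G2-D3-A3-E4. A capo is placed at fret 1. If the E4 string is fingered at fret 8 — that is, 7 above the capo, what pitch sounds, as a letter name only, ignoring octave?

The capo raises the open E4 by 1 semitone to F4; fretting 7 more gives E4 + 1 + 7 = E4 + 8 semitones, landing on C.

C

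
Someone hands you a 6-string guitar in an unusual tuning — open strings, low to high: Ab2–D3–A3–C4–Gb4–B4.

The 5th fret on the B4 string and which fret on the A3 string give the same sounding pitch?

19

Fret 5 on B4 is MIDI 71 + 5 = 76 (E5). On the A3 string (open MIDI 57), that pitch is 76 − 57 = fret 19.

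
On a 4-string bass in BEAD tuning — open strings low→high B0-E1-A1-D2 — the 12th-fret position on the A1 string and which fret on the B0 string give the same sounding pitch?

22

A1 at fret 12 is A1 + 12 semitones = A2.
The open B0 string is 10 semitones below the open A1, so the same pitch on the B0 string lies at fret 12 + 10 = 22.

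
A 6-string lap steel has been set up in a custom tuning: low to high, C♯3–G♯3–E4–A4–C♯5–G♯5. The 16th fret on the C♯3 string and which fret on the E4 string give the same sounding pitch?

1

C♯3 at fret 16 is C♯3 + 16 semitones = F4.
The open E4 string is 15 semitones above the open C♯3, so the same pitch on the E4 string lies at fret 16 − 15 = 1.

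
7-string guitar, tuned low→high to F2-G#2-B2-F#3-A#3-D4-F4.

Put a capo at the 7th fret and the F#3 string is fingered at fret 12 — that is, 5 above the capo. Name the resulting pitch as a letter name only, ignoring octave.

F#

The capo raises the open F#3 by 7 semitones to C#4; fretting 5 more gives F#3 + 7 + 5 = F#3 + 12 semitones, landing on F#.
(Also written Gb.)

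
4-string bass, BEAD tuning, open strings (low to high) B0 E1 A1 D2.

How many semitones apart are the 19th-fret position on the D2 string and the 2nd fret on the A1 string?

22 semitones

D2 at fret 19 → A3 (MIDI 57); A1 at fret 2 → B1 (MIDI 35).
57 − 35 = 22, so the two pitches are 22 semitones apart, with A3 the higher.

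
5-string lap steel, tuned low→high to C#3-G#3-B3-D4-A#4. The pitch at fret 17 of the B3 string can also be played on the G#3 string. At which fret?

Fret 17 on B3 is MIDI 59 + 17 = 76 (E5). On the G#3 string (open MIDI 56), that pitch is 76 − 56 = fret 20.

20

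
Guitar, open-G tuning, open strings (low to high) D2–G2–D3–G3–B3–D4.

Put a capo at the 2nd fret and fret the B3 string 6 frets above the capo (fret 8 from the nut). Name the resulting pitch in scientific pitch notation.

G4

The capo raises the open B3 by 2 semitones to C#4; fretting 6 more gives B3 + 2 + 6 = B3 + 8 semitones = G4.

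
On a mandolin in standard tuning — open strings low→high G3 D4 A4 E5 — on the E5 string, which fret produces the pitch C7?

20

C7 is 20 semitones above the open E5 (E–F–F#–G–…–A#–B–C), so it sits at fret 20.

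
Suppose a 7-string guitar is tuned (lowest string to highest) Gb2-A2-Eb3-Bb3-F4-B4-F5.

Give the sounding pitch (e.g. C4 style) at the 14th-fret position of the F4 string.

G5

F4 is MIDI 65. Adding 14 gives 79, which is G5.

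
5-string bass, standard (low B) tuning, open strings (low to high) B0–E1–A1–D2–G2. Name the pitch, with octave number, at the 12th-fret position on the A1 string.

A2

The open A1 string plus 12 semitones: A–A#–B–C–…–G–G#–A.
The walk passes from B into C once, so the octave number goes from 1 to 2.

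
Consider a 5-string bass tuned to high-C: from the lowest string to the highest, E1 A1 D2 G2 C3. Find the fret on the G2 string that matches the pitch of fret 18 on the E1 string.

E1 at fret 18 is E1 + 18 semitones = A#2.
The open G2 string is 15 semitones above the open E1, so the same pitch on the G2 string lies at fret 18 − 15 = 3.

3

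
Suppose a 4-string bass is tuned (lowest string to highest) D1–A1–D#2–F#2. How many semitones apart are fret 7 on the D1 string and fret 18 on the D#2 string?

D1 at fret 7 → A1 (MIDI 33); D#2 at fret 18 → A3 (MIDI 57).
33 − 57 = -24, so the two pitches are 24 semitones apart, with A3 the higher.

24 semitones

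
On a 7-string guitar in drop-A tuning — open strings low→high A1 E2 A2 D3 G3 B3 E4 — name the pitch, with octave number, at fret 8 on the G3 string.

D♯4

The open G3 string plus 8 semitones: G–G#–A–A#–B–C–C#–D–D#.
The walk passes from B into C once, so the octave number goes from 3 to 4.
(Equivalently spelled E♭4.)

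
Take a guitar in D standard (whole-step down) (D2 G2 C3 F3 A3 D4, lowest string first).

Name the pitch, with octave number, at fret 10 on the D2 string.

C3

Each fret is one semitone, so D2 + 10 = C3.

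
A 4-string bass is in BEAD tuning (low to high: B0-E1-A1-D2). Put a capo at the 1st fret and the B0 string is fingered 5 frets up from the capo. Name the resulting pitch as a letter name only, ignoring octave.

The capo raises the open B0 by 1 semitone to C1; fretting 5 more gives B0 + 1 + 5 = B0 + 6 semitones, landing on F.

F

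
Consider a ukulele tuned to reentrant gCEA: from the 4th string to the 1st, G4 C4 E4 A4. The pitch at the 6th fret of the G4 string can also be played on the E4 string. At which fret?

9

Fret 6 on G4 is MIDI 67 + 6 = 73 (C#5). On the E4 string (open MIDI 64), that pitch is 73 − 64 = fret 9.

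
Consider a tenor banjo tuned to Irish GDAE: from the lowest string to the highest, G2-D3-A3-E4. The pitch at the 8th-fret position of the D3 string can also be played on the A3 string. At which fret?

Fret 8 on D3 is MIDI 50 + 8 = 58 (A#3). On the A3 string (open MIDI 57), that pitch is 58 − 57 = fret 1.

1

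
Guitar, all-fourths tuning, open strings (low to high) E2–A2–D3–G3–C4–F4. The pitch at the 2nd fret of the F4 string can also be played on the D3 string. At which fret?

Fret 2 on F4 is MIDI 65 + 2 = 67 (G4). On the D3 string (open MIDI 50), that pitch is 67 − 50 = fret 17.

17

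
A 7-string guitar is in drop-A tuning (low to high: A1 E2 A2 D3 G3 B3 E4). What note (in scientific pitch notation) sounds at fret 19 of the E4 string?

B5

The open E4 string plus 19 semitones: E–F–F#–G–…–A–A#–B.
The walk passes from B into C once, so the octave number goes from 4 to 5.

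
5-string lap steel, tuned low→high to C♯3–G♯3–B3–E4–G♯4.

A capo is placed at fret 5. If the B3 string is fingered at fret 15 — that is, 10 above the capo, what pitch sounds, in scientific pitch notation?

The capo raises the open B3 by 5 semitones to E4; fretting 10 more gives B3 + 5 + 10 = B3 + 15 semitones = D5.

D5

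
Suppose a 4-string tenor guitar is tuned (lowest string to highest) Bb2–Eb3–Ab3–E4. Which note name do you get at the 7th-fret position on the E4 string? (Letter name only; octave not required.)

E4 is MIDI 64. Adding 7 gives 71; 71 mod 12 = 11, i.e. B.

B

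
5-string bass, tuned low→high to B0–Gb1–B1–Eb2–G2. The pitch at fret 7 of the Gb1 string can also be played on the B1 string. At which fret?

Gb1 at fret 7 is Gb1 + 7 semitones = Db2.
The open B1 string is 5 semitones above the open Gb1, so the same pitch on the B1 string lies at fret 7 − 5 = 2.

2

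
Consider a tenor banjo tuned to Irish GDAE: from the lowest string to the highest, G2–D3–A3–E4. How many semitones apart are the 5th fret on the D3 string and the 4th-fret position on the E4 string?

13 semitones

D3 at fret 5 → G3 (MIDI 55); E4 at fret 4 → G♯4 (MIDI 68).
55 − 68 = -13, so the two pitches are 13 semitones apart, with G♯4 the higher.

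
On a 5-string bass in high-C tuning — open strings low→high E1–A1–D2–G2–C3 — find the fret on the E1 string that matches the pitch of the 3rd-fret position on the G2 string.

G2 at fret 3 is G2 + 3 semitones = A#2.
The open E1 string is 15 semitones below the open G2, so the same pitch on the E1 string lies at fret 3 + 15 = 18.

18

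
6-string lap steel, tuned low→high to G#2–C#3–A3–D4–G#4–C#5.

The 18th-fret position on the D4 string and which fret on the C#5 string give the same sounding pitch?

D4 at fret 18 is D4 + 18 semitones = G#5.
The open C#5 string is 11 semitones above the open D4, so the same pitch on the C#5 string lies at fret 18 − 11 = 7.

7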